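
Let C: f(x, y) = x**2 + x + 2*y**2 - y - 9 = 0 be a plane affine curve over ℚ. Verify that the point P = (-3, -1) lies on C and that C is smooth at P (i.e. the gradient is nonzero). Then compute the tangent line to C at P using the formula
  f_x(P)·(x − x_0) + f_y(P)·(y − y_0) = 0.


Tangent line at P: -5*x - 5*y - 20 = 0.

Step 1: f(-3, -1) = 0, so P lies on C.
Step 2: partial derivatives
  f_x(x, y) = 2*x + 1, f_y(x, y) = 4*y - 1.
  f_x(P) = -5, f_y(P) = -5 (gradient nonzero, so P is smooth).
Step 3: tangent line at P: -5·(x − -3) + -5·(y − -1) = 0.
Expanding: -5*x - 5*y - 20 = 0.


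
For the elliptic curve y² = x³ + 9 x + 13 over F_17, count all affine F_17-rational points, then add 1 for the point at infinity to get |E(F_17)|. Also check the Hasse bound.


Affine points = {(0, 8), (0, 9), (3, 4), (3, 13), (5, 8), (5, 9), (8, 6), (8, 11), (10, 7), (10, 10), (11, 7), (11, 10), (12, 8), (12, 9), (13, 7), (13, 10), (15, 2), (15, 15)}; affine count = 18; |E(F_17)| = 19.

Discriminant check: Δ ∝ 4a³ + 27b² = 4·9³ + 27·13² = 4·729 + 27·169 ≡ 16 (mod 17). Nonzero ⇒ E is nonsingular.
For each x ∈ F_17, compute rhs = x³ + 9·x + 13 mod 17, then count y ∈ F_17 with y² ≡ rhs.
  x = 0: rhs = 13, matching y values: 8, 9 (2 points).
  x = 1: rhs = 6, matching y values: none (0 points).
  x = 2: rhs = 5, matching y values: none (0 points).
  x = 3: rhs = 16, matching y values: 4, 13 (2 points).
  x = 4: rhs = 11, matching y values: none (0 points).
  x = 5: rhs = 13, matching y values: 8, 9 (2 points).
  x = 6: rhs = 11, matching y values: none (0 points).
  x = 7: rhs = 11, matching y values: none (0 points).
  x = 8: rhs = 2, matching y values: 6, 11 (2 points).
  x = 9: rhs = 7, matching y values: none (0 points).
  x = 10: rhs = 15, matching y values: 7, 10 (2 points).
  x = 11: rhs = 15, matching y values: 7, 10 (2 points).
  x = 12: rhs = 13, matching y values: 8, 9 (2 points).
  x = 13: rhs = 15, matching y values: 7, 10 (2 points).
  x = 14: rhs = 10, matching y values: none (0 points).
  x = 15: rhs = 4, matching y values: 2, 15 (2 points).
  x = 16: rhs = 3, matching y values: none (0 points).
Total affine count: 18.
Full point count |E(F_17)| = 18 + 1 = 19.
Hasse bound: |19 − (17+1)| = |1| = 1 ≤ 2√17 ≈ 8.2462 ✓.


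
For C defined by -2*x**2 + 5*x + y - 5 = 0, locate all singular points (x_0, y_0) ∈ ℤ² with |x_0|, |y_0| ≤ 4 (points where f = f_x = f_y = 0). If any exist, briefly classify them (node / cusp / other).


No singular points in the scanned grid; C is smooth there.

Compute partial derivatives:
  f_x = 5 - 4*x.
  f_y = 1.
f_y = 1 is a nonzero constant, so f_y never vanishes: no point (x, y) can satisfy f = f_x = f_y = 0. In particular no (x, y) ∈ {−4, ..., 4}² is singular; the curve is smooth.


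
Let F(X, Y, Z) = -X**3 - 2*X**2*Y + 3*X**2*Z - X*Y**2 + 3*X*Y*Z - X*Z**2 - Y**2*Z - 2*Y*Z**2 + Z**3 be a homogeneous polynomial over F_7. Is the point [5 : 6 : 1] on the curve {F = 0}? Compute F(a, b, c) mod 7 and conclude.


F(5,6,1) ≡ 5 (mod 7); P is NOT on the curve.

Evaluate F(5, 6, 1) term-by-term (mod 7).
  -X**3 ↦ -1·125·1·1 = -125
  -2*X**2*Y ↦ -2·25·6·1 = -300
  3*X**2*Z ↦ 3·25·1·1 = 75
  -X*Y**2 ↦ -1·5·36·1 = -180
  3*X*Y*Z ↦ 3·5·6·1 = 90
  -X*Z**2 ↦ -1·5·1·1 = -5
  -Y**2*Z ↦ -1·1·36·1 = -36
  -2*Y*Z**2 ↦ -2·1·6·1 = -12
  Z**3 ↦ 1·1·1·1 = 1
Sum: F(5, 6, 1) = (-125) + (-300) + (75) + (-180) + (90) + (-5) + (-36) + (-12) + (1) = -492.
Reducing mod 7: -492 ≡ 5 (mod 7).
Since F(a, b, c) ≡ 5 ≠ 0 (mod 7), P does NOT lie on the curve.


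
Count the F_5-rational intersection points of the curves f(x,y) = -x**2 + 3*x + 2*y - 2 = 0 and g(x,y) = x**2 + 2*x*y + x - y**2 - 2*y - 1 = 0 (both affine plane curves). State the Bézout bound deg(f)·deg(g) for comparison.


Common zeros: {(2, 0)}; count = 1; Bézout bound = 4.

deg(f) = 2, deg(g) = 2, so Bézout bound = 4.
Scan x ∈ F_5. For each x, list the y ∈ F_5 with f(x, y) ≡ 0 and those with g(x, y) ≡ 0 (mod 5); the common zeros in that column are the intersection.
  x = 0: f ≡ 0 at y ∈ {1}; g ≡ 0 at y ∈ {4}; common: ∅.
  x = 1: f ≡ 0 at y ∈ {0}; g ≡ 0 at y ∈ {1, 4}; common: ∅.
  x = 2: f ≡ 0 at y ∈ {0}; g ≡ 0 at y ∈ {0, 2}; common: {0}.
  x = 3: f ≡ 0 at y ∈ {1}; g ≡ 0 at y ∈ {2}; common: ∅.
  x = 4: f ≡ 0 at y ∈ {3}; g ≡ 0 at y ∈ ∅; common: ∅.
Collecting: common zeros = {(2, 0)}, so the count is 1.
Comparison with the Bézout bound: 1 ≤ 4 = deg(f)·deg(g), as expected for curves with no common component (the affine F_5-count falls short of the bound because intersections may lie at infinity, over extension fields, or carry multiplicity).


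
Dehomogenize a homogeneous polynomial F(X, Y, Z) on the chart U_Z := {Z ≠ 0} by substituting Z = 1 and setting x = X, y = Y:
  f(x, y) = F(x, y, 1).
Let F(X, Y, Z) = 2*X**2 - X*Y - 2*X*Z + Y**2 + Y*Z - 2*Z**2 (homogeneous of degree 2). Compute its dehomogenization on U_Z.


f(x, y) = 2*x**2 - x*y - 2*x + y**2 + y - 2

On U_Z we set Z = 1. Each monomial c·X^i·Y^j·Z^k in F becomes c·x^i·y^j·1^k = c·x^i·y^j.
Substituting Z = 1: F(X, Y, 1) = 2*x**2 - x*y - 2*x + y**2 + y - 2.
Note: deg(f) ≤ deg(F) = 2; strict inequality happens when F is divisible by Z (lost terms).


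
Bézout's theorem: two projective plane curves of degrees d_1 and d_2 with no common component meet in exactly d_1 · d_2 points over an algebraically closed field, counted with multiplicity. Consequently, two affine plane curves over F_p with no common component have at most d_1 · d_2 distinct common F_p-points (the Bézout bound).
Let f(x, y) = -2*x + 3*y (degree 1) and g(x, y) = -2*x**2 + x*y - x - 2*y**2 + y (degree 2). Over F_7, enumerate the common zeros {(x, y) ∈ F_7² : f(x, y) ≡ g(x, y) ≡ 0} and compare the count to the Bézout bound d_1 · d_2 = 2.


Common zeros: {(0, 0), (3, 2)}; count = 2; Bézout bound = 2.

deg(f) = 1, deg(g) = 2, so Bézout bound = 2.
Scan x ∈ F_7. For each x, list the y ∈ F_7 with f(x, y) ≡ 0 and those with g(x, y) ≡ 0 (mod 7); the common zeros in that column are the intersection.
  x = 0: f ≡ 0 at y ∈ {0}; g ≡ 0 at y ∈ {0, 4}; common: {0}.
  x = 1: f ≡ 0 at y ∈ {3}; g ≡ 0 at y ∈ {2, 6}; common: ∅.
  x = 2: f ≡ 0 at y ∈ {6}; g ≡ 0 at y ∈ ∅; common: ∅.
  x = 3: f ≡ 0 at y ∈ {2}; g ≡ 0 at y ∈ {0, 2}; common: {2}.
  x = 4: f ≡ 0 at y ∈ {5}; g ≡ 0 at y ∈ ∅; common: ∅.
  x = 5: f ≡ 0 at y ∈ {1}; g ≡ 0 at y ∈ {4, 6}; common: ∅.
  x = 6: f ≡ 0 at y ∈ {4}; g ≡ 0 at y ∈ ∅; common: ∅.
Collecting: common zeros = {(0, 0), (3, 2)}, so the count is 2.
Comparison with the Bézout bound: 2 ≤ 2 = deg(f)·deg(g), as expected for curves with no common component (the bound is attained).


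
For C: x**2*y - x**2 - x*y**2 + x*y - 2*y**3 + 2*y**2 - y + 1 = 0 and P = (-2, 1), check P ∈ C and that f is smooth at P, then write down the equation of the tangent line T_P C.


Tangent line at P: 3*y - 3 = 0.

Step 1: f(-2, 1) = 0, so P lies on C.
Step 2: partial derivatives
  f_x(x, y) = 2*x*y - 2*x - y**2 + y, f_y(x, y) = x**2 - 2*x*y + x - 6*y**2 + 4*y - 1.
  f_x(P) = 0, f_y(P) = 3 (gradient nonzero, so P is smooth).
Step 3: tangent line at P: 0·(x − -2) + 3·(y − 1) = 0.
Expanding: 3*y - 3 = 0.


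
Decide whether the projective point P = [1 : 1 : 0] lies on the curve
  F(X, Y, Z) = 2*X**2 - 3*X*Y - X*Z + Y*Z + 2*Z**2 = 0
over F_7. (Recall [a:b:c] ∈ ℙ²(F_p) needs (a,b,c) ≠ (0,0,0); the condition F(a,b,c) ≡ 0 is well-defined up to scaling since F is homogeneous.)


F(1,1,0) ≡ 6 (mod 7); P is NOT on the curve.

Evaluate F(1, 1, 0) term-by-term (mod 7).
  2*X**2 ↦ 2·1·1·1 = 2
  -3*X*Y ↦ -3·1·1·1 = -3
  -X*Z ↦ -1·1·1·0 = 0
  Y*Z ↦ 1·1·1·0 = 0
  2*Z**2 ↦ 2·1·1·0 = 0
Sum: F(1, 1, 0) = (2) + (-3) + (0) + (0) + (0) = -1.
Reducing mod 7: -1 ≡ 6 (mod 7).
Since F(a, b, c) ≡ 6 ≠ 0 (mod 7), P does NOT lie on the curve.


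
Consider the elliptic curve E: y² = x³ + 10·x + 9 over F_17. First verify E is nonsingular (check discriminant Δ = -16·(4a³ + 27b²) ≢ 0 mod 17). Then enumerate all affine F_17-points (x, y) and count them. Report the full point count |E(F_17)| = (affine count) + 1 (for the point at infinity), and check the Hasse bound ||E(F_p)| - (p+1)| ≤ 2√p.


Affine points = {(0, 3), (0, 14), (3, 7), (3, 10), (6, 8), (6, 9), (10, 2), (10, 15), (12, 2), (12, 15), (15, 7), (15, 10), (16, 7), (16, 10)}; affine count = 14; |E(F_17)| = 15.

Discriminant check: Δ ∝ 4a³ + 27b² = 4·10³ + 27·9² = 4·1000 + 27·81 ≡ 16 (mod 17). Nonzero ⇒ E is nonsingular.
For each x ∈ F_17, compute rhs = x³ + 10·x + 9 mod 17, then count y ∈ F_17 with y² ≡ rhs.
  x = 0: rhs = 9, matching y values: 3, 14 (2 points).
  x = 1: rhs = 3, matching y values: none (0 points).
  x = 2: rhs = 3, matching y values: none (0 points).
  x = 3: rhs = 15, matching y values: 7, 10 (2 points).
  x = 4: rhs = 11, matching y values: none (0 points).
  x = 5: rhs = 14, matching y values: none (0 points).
  x = 6: rhs = 13, matching y values: 8, 9 (2 points).
  x = 7: rhs = 14, matching y values: none (0 points).
  x = 8: rhs = 6, matching y values: none (0 points).
  x = 9: rhs = 12, matching y values: none (0 points).
  x = 10: rhs = 4, matching y values: 2, 15 (2 points).
  x = 11: rhs = 5, matching y values: none (0 points).
  x = 12: rhs = 4, matching y values: 2, 15 (2 points).
  x = 13: rhs = 7, matching y values: none (0 points).
  x = 14: rhs = 3, matching y values: none (0 points).
  x = 15: rhs = 15, matching y values: 7, 10 (2 points).
  x = 16: rhs = 15, matching y values: 7, 10 (2 points).
Total affine count: 14.
Full point count |E(F_17)| = 14 + 1 = 15.
Hasse bound: |15 − (17+1)| = |-3| = 3 ≤ 2√17 ≈ 8.2462 ✓.


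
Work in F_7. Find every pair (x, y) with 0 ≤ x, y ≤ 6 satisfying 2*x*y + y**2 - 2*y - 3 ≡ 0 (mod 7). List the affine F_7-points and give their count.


Affine F_7-points: {(0, 3), (0, 6), (2, 1), (2, 4), (3, 5), (6, 2)}; count = 6.

For each of the 49 pairs (x, y) ∈ F_7², evaluate f(x, y) mod 7. Record the zeros.
  x = 0: [0↦4, 1↦3, 2↦4, 3↦0, 4↦5, 5↦5, 6↦0]  zeros at y ∈ {3, 6}
  x = 1: [0↦4, 1↦5, 2↦1, 3↦6, 4↦6, 5↦1, 6↦5]  zeros at y ∈ ∅
  x = 2: [0↦4, 1↦0, 2↦5, 3↦5, 4↦0, 5↦4, 6↦3]  zeros at y ∈ {1, 4}
  x = 3: [0↦4, 1↦2, 2↦2, 3↦4, 4↦1, 5↦0, 6↦1]  zeros at y ∈ {5}
  x = 4: [0↦4, 1↦4, 2↦6, 3↦3, 4↦2, 5↦3, 6↦6]  zeros at y ∈ ∅
  x = 5: [0↦4, 1↦6, 2↦3, 3↦2, 4↦3, 5↦6, 6↦4]  zeros at y ∈ ∅
  x = 6: [0↦4, 1↦1, 2↦0, 3↦1, 4↦4, 5↦2, 6↦2]  zeros at y ∈ {2}
Collecting zeros: affine points = {(0, 3), (0, 6), (2, 1), (2, 4), (3, 5), (6, 2)}.
Total count |C(F_7)_aff| = 6.


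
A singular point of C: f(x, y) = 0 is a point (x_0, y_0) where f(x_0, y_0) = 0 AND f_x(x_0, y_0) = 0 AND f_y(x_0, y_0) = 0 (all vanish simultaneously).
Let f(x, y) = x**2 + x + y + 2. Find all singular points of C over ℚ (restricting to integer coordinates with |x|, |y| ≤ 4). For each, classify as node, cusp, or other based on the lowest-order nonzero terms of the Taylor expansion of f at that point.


No singular points in the scanned grid; C is smooth there.

Compute partial derivatives:
  f_x = 2*x + 1.
  f_y = 1.
f_y = 1 is a nonzero constant, so f_y never vanishes: no point (x, y) can satisfy f = f_x = f_y = 0. In particular no (x, y) ∈ {−4, ..., 4}² is singular; the curve is smooth.


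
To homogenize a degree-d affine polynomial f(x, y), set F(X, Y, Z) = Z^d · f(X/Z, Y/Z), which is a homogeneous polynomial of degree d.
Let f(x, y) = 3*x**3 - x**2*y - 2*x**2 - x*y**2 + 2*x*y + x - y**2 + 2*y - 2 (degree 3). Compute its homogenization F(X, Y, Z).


F(X, Y, Z) = 3*X**3 - X**2*Y - 2*X**2*Z - X*Y**2 + 2*X*Y*Z + X*Z**2 - Y**2*Z + 2*Y*Z**2 - 2*Z**3

deg(f) = 3.
Substitute x = X/Z, y = Y/Z into f, then multiply by Z^3.
  monomial 3·x^3·y^0 ↦ 3·X^3·Y^0·Z^0.
  monomial -1·x^2·y^1 ↦ -1·X^2·Y^1·Z^0.
  monomial -2·x^2·y^0 ↦ -2·X^2·Y^0·Z^1.
  monomial -1·x^1·y^2 ↦ -1·X^1·Y^2·Z^0.
  monomial 2·x^1·y^1 ↦ 2·X^1·Y^1·Z^1.
  monomial 1·x^1·y^0 ↦ 1·X^1·Y^0·Z^2.
  monomial -1·x^0·y^2 ↦ -1·X^0·Y^2·Z^1.
  monomial 2·x^0·y^1 ↦ 2·X^0·Y^1·Z^2.
  monomial -2·x^0·y^0 ↦ -2·X^0·Y^0·Z^3.
Collecting: F(X, Y, Z) = 3*X**3 - X**2*Y - 2*X**2*Z - X*Y**2 + 2*X*Y*Z + X*Z**2 - Y**2*Z + 2*Y*Z**2 - 2*Z**3.


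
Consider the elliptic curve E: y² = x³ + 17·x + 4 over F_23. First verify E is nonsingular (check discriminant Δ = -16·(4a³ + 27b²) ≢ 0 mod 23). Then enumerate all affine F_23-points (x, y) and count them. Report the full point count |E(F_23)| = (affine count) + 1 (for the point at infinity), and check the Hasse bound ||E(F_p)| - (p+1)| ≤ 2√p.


Affine points = {(0, 2), (0, 21), (2, 0), (3, 6), (3, 17), (6, 0), (7, 11), (7, 12), (8, 10), (8, 13), (9, 9), (9, 14), (10, 1), (10, 22), (11, 2), (11, 21), (12, 2), (12, 21), (15, 0), (16, 5), (16, 18), (17, 10), (17, 13), (18, 1), (18, 22), (20, 8), (20, 15), (21, 10), (21, 13), (22, 3), (22, 20)}; affine count = 31; |E(F_23)| = 32.

Discriminant check: Δ ∝ 4a³ + 27b² = 4·17³ + 27·4² = 4·4913 + 27·16 ≡ 5 (mod 23). Nonzero ⇒ E is nonsingular.
For each x ∈ F_23, compute rhs = x³ + 17·x + 4 mod 23, then count y ∈ F_23 with y² ≡ rhs.
  x = 0: rhs = 4, matching y values: 2, 21 (2 points).
  x = 1: rhs = 22, matching y values: none (0 points).
  x = 2: rhs = 0, matching y values: 0 (1 points).
  x = 3: rhs = 13, matching y values: 6, 17 (2 points).
  x = 4: rhs = 21, matching y values: none (0 points).
  x = 5: rhs = 7, matching y values: none (0 points).
  x = 6: rhs = 0, matching y values: 0 (1 points).
  x = 7: rhs = 6, matching y values: 11, 12 (2 points).
  x = 8: rhs = 8, matching y values: 10, 13 (2 points).
  x = 9: rhs = 12, matching y values: 9, 14 (2 points).
  x = 10: rhs = 1, matching y values: 1, 22 (2 points).
  x = 11: rhs = 4, matching y values: 2, 21 (2 points).
  x = 12: rhs = 4, matching y values: 2, 21 (2 points).
  x = 13: rhs = 7, matching y values: none (0 points).
  x = 14: rhs = 19, matching y values: none (0 points).
  x = 15: rhs = 0, matching y values: 0 (1 points).
  x = 16: rhs = 2, matching y values: 5, 18 (2 points).
  x = 17: rhs = 8, matching y values: 10, 13 (2 points).
  x = 18: rhs = 1, matching y values: 1, 22 (2 points).
  x = 19: rhs = 10, matching y values: none (0 points).
  x = 20: rhs = 18, matching y values: 8, 15 (2 points).
  x = 21: rhs = 8, matching y values: 10, 13 (2 points).
  x = 22: rhs = 9, matching y values: 3, 20 (2 points).
Total affine count: 31.
Full point count |E(F_23)| = 31 + 1 = 32.
Hasse bound: |32 − (23+1)| = |8| = 8 ≤ 2√23 ≈ 9.5917 ✓.


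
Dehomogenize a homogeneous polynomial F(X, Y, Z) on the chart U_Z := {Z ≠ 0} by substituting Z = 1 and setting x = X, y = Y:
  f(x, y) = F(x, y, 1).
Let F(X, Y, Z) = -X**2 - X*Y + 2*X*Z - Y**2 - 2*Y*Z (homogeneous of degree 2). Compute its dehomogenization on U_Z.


f(x, y) = -x**2 - x*y + 2*x - y**2 - 2*y

On U_Z we set Z = 1. Each monomial c·X^i·Y^j·Z^k in F becomes c·x^i·y^j·1^k = c·x^i·y^j.
Substituting Z = 1: F(X, Y, 1) = -x**2 - x*y + 2*x - y**2 - 2*y.
Note: deg(f) ≤ deg(F) = 2; strict inequality happens when F is divisible by Z (lost terms).


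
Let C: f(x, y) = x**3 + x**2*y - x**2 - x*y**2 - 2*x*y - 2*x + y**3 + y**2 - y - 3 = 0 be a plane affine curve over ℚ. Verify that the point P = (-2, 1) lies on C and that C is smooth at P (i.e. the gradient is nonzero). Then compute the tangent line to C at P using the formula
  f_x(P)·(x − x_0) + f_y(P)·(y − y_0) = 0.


Tangent line at P: 7*x + 16*y - 2 = 0.

Step 1: f(-2, 1) = 0, so P lies on C.
Step 2: partial derivatives
  f_x(x, y) = 3*x**2 + 2*x*y - 2*x - y**2 - 2*y - 2, f_y(x, y) = x**2 - 2*x*y - 2*x + 3*y**2 + 2*y - 1.
  f_x(P) = 7, f_y(P) = 16 (gradient nonzero, so P is smooth).
Step 3: tangent line at P: 7·(x − -2) + 16·(y − 1) = 0.
Expanding: 7*x + 16*y - 2 = 0.


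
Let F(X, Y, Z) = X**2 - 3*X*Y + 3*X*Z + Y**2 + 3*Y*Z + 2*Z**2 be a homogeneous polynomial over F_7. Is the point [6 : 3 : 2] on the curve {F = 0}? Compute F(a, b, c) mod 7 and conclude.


F(6,3,2) ≡ 4 (mod 7); P is NOT on the curve.

Evaluate F(6, 3, 2) term-by-term (mod 7).
  X**2 ↦ 1·36·1·1 = 36
  -3*X*Y ↦ -3·6·3·1 = -54
  3*X*Z ↦ 3·6·1·2 = 36
  Y**2 ↦ 1·1·9·1 = 9
  3*Y*Z ↦ 3·1·3·2 = 18
  2*Z**2 ↦ 2·1·1·4 = 8
Sum: F(6, 3, 2) = (36) + (-54) + (36) + (9) + (18) + (8) = 53.
Reducing mod 7: 53 ≡ 4 (mod 7).
Since F(a, b, c) ≡ 4 ≠ 0 (mod 7), P does NOT lie on the curve.


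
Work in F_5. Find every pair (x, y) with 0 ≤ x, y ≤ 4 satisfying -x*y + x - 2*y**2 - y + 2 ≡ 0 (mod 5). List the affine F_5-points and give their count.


Affine F_5-points: {(2, 2), (2, 4), (3, 0), (3, 3)}; count = 4.

For each of the 25 pairs (x, y) ∈ F_5², evaluate f(x, y) mod 5. Record the zeros.
  x = 0: [0↦2, 1↦4, 2↦2, 3↦1, 4↦1]  zeros at y ∈ ∅
  x = 1: [0↦3, 1↦4, 2↦1, 3↦4, 4↦3]  zeros at y ∈ ∅
  x = 2: [0↦4, 1↦4, 2↦0, 3↦2, 4↦0]  zeros at y ∈ {2, 4}
  x = 3: [0↦0, 1↦4, 2↦4, 3↦0, 4↦2]  zeros at y ∈ {0, 3}
  x = 4: [0↦1, 1↦4, 2↦3, 3↦3, 4↦4]  zeros at y ∈ ∅
Collecting zeros: affine points = {(2, 2), (2, 4), (3, 0), (3, 3)}.
Total count |C(F_5)_aff| = 4.


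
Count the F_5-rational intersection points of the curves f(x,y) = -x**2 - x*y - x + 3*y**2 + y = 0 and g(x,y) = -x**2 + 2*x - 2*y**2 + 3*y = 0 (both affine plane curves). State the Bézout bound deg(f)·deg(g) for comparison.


Common zeros: {(0, 0)}; count = 1; Bézout bound = 4.

deg(f) = 2, deg(g) = 2, so Bézout bound = 4.
Scan x ∈ F_5. For each x, list the y ∈ F_5 with f(x, y) ≡ 0 and those with g(x, y) ≡ 0 (mod 5); the common zeros in that column are the intersection.
  x = 0: f ≡ 0 at y ∈ {0, 3}; g ≡ 0 at y ∈ {0, 4}; common: {0}.
  x = 1: f ≡ 0 at y ∈ {2, 3}; g ≡ 0 at y ∈ ∅; common: ∅.
  x = 2: f ≡ 0 at y ∈ ∅; g ≡ 0 at y ∈ {0, 4}; common: ∅.
  x = 3: f ≡ 0 at y ∈ ∅; g ≡ 0 at y ∈ {2}; common: ∅.
  x = 4: f ≡ 0 at y ∈ {0, 1}; g ≡ 0 at y ∈ {2}; common: ∅.
Collecting: common zeros = {(0, 0)}, so the count is 1.
Comparison with the Bézout bound: 1 ≤ 4 = deg(f)·deg(g), as expected for curves with no common component (the affine F_5-count falls short of the bound because intersections may lie at infinity, over extension fields, or carry multiplicity).


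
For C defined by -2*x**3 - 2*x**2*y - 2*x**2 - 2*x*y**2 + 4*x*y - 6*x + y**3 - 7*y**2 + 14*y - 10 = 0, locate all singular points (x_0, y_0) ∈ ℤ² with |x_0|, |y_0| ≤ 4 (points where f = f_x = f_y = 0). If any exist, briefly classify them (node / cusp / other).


Singular points: {(-1, 2)}; classification: cusp.

Compute partial derivatives:
  f_x = -6*x**2 - 4*x*y - 4*x - 2*y**2 + 4*y - 6.
  f_y = -2*x**2 - 4*x*y + 4*x + 3*y**2 - 14*y + 14.
Scan x_0 ∈ {−4, ..., 4}. For each x_0, f_y(x_0, y) is a polynomial in y; find its integer roots y ∈ {−4, ..., 4}, then test f_x and f at those candidates.
  x = -4: f_y(-4, y) = 3*y**2 + 2*y - 34; no integer root y with |y| ≤ 4.
  x = -3: f_y(-3, y) = 3*y**2 - 2*y - 16; vanishes at y ∈ {-2}. (-3, -2): f_x = -88 ≠ 0.
  x = -2: f_y(-2, y) = 3*y**2 - 6*y - 2; no integer root y with |y| ≤ 4.
  x = -1: f_y(-1, y) = 3*y**2 - 10*y + 8; vanishes at y ∈ {2}. (-1, 2): f_x = 0, f = 0 — SINGULAR.
  x = 0: f_y(0, y) = 3*y**2 - 14*y + 14; no integer root y with |y| ≤ 4.
  x = 1: f_y(1, y) = 3*y**2 - 18*y + 16; no integer root y with |y| ≤ 4.
  x = 2: f_y(2, y) = 3*y**2 - 22*y + 14; no integer root y with |y| ≤ 4.
  x = 3: f_y(3, y) = 3*y**2 - 26*y + 8; no integer root y with |y| ≤ 4.
  x = 4: f_y(4, y) = 3*y**2 - 30*y - 2; no integer root y with |y| ≤ 4.
Only singular point on the grid: (-1, 2).
Classify: substitute x = -1 + u, y = 2 + v and expand: f = -2*u**3 - 2*u**2*v - 2*u*v**2 + v**3 + v**2.
No constant or linear terms (consistent with a singular point). Quadratic part: v**2. Cubic part: -2*u**3 - 2*u**2*v - 2*u*v**2 + v**3.
The quadratic part v**2 is a perfect square, so there is a single (double) tangent line v = 0, i.e. y = 2. Restricting the cubic part to that line (v = 0) leaves -2*u**3 ≠ 0, so f is not divisible by v and the branch is v² ≈ 2*u**3 to lowest order — this is a cusp.
Classification: cusp.


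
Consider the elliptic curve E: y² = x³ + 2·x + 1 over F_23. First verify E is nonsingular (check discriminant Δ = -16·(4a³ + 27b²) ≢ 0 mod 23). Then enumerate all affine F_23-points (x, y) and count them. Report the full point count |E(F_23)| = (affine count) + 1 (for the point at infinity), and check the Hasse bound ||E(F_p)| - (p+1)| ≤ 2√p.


Affine points = {(0, 1), (0, 22), (1, 2), (1, 21), (2, 6), (2, 17), (4, 2), (4, 21), (7, 6), (7, 17), (8, 0), (9, 9), (9, 14), (10, 3), (10, 20), (13, 4), (13, 19), (14, 6), (14, 17), (15, 5), (15, 18), (16, 9), (16, 14), (17, 7), (17, 16), (18, 2), (18, 21), (21, 9), (21, 14)}; affine count = 29; |E(F_23)| = 30.

Discriminant check: Δ ∝ 4a³ + 27b² = 4·2³ + 27·1² = 4·8 + 27·1 ≡ 13 (mod 23). Nonzero ⇒ E is nonsingular.
For each x ∈ F_23, compute rhs = x³ + 2·x + 1 mod 23, then count y ∈ F_23 with y² ≡ rhs.
  x = 0: rhs = 1, matching y values: 1, 22 (2 points).
  x = 1: rhs = 4, matching y values: 2, 21 (2 points).
  x = 2: rhs = 13, matching y values: 6, 17 (2 points).
  x = 3: rhs = 11, matching y values: none (0 points).
  x = 4: rhs = 4, matching y values: 2, 21 (2 points).
  x = 5: rhs = 21, matching y values: none (0 points).
  x = 6: rhs = 22, matching y values: none (0 points).
  x = 7: rhs = 13, matching y values: 6, 17 (2 points).
  x = 8: rhs = 0, matching y values: 0 (1 points).
  x = 9: rhs = 12, matching y values: 9, 14 (2 points).
  x = 10: rhs = 9, matching y values: 3, 20 (2 points).
  x = 11: rhs = 20, matching y values: none (0 points).
  x = 12: rhs = 5, matching y values: none (0 points).
  x = 13: rhs = 16, matching y values: 4, 19 (2 points).
  x = 14: rhs = 13, matching y values: 6, 17 (2 points).
  x = 15: rhs = 2, matching y values: 5, 18 (2 points).
  x = 16: rhs = 12, matching y values: 9, 14 (2 points).
  x = 17: rhs = 3, matching y values: 7, 16 (2 points).
  x = 18: rhs = 4, matching y values: 2, 21 (2 points).
  x = 19: rhs = 21, matching y values: none (0 points).
  x = 20: rhs = 14, matching y values: none (0 points).
  x = 21: rhs = 12, matching y values: 9, 14 (2 points).
  x = 22: rhs = 21, matching y values: none (0 points).
Total affine count: 29.
Full point count |E(F_23)| = 29 + 1 = 30.
Hasse bound: |30 − (23+1)| = |6| = 6 ≤ 2√23 ≈ 9.5917 ✓.


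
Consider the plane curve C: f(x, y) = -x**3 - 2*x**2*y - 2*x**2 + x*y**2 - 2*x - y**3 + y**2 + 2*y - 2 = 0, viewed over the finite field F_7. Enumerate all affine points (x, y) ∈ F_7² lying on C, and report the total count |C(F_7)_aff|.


Affine F_7-points: {(0, 1), (0, 3), (0, 4), (1, 0), (1, 2), (3, 2), (4, 2), (4, 4), (4, 6), (6, 3), (6, 5), (6, 6)}; count = 12.

For each of the 49 pairs (x, y) ∈ F_7², evaluate f(x, y) mod 7. Record the zeros.
  x = 0: [0↦5, 1↦0, 2↦5, 3↦0, 4↦0, 5↦6, 6↦5]  zeros at y ∈ {1, 3, 4}
  x = 1: [0↦0, 1↦1, 2↦0, 3↦5, 4↦3, 5↦2, 6↦3]  zeros at y ∈ {0, 2}
  x = 2: [0↦6, 1↦2, 2↦5, 3↦2, 4↦1, 5↦3, 6↦2]  zeros at y ∈ ∅
  x = 3: [0↦3, 1↦4, 2↦0, 3↦6, 4↦2, 5↦3, 6↦3]  zeros at y ∈ {2}
  x = 4: [0↦6, 1↦1, 2↦0, 3↦4, 4↦0, 5↦3, 6↦0]  zeros at y ∈ {2, 4, 6}
  x = 5: [0↦2, 1↦1, 2↦6, 3↦4, 4↦3, 5↦4, 6↦1]  zeros at y ∈ ∅
  x = 6: [0↦6, 1↦5, 2↦5, 3↦0, 4↦5, 5↦0, 6↦0]  zeros at y ∈ {3, 5, 6}
Collecting zeros: affine points = {(0, 1), (0, 3), (0, 4), (1, 0), (1, 2), (3, 2), (4, 2), (4, 4), (4, 6), (6, 3), (6, 5), (6, 6)}.
Total count |C(F_7)_aff| = 12.


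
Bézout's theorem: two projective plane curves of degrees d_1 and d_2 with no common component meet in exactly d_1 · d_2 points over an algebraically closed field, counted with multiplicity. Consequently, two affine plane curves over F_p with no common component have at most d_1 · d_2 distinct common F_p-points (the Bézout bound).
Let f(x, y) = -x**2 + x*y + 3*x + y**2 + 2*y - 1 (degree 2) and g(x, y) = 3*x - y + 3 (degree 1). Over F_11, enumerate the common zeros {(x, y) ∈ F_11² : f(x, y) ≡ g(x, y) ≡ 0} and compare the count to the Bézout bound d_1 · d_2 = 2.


Common zeros: {(1, 6)}; count = 1; Bézout bound = 2.

deg(f) = 2, deg(g) = 1, so Bézout bound = 2.
Scan x ∈ F_11. For each x, list the y ∈ F_11 with f(x, y) ≡ 0 and those with g(x, y) ≡ 0 (mod 11); the common zeros in that column are the intersection.
  x = 0: f ≡ 0 at y ∈ ∅; g ≡ 0 at y ∈ {3}; common: ∅.
  x = 1: f ≡ 0 at y ∈ {2, 6}; g ≡ 0 at y ∈ {6}; common: {6}.
  x = 2: f ≡ 0 at y ∈ {3, 4}; g ≡ 0 at y ∈ {9}; common: ∅.
  x = 3: f ≡ 0 at y ∈ ∅; g ≡ 0 at y ∈ {1}; common: ∅.
  x = 4: f ≡ 0 at y ∈ {2, 3}; g ≡ 0 at y ∈ {4}; common: ∅.
  x = 5: f ≡ 0 at y ∈ {0, 4}; g ≡ 0 at y ∈ {7}; common: ∅.
  x = 6: f ≡ 0 at y ∈ ∅; g ≡ 0 at y ∈ {10}; common: ∅.
  x = 7: f ≡ 0 at y ∈ ∅; g ≡ 0 at y ∈ {2}; common: ∅.
  x = 8: f ≡ 0 at y ∈ {6}; g ≡ 0 at y ∈ {5}; common: ∅.
  x = 9: f ≡ 0 at y ∈ {0}; g ≡ 0 at y ∈ {8}; common: ∅.
  x = 10: f ≡ 0 at y ∈ ∅; g ≡ 0 at y ∈ {0}; common: ∅.
Collecting: common zeros = {(1, 6)}, so the count is 1.
Comparison with the Bézout bound: 1 ≤ 2 = deg(f)·deg(g), as expected for curves with no common component (the affine F_11-count falls short of the bound because intersections may lie at infinity, over extension fields, or carry multiplicity).


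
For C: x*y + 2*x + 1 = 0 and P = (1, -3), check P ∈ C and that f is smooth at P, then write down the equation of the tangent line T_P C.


Tangent line at P: -x + y + 4 = 0.

Step 1: f(1, -3) = 0, so P lies on C.
Step 2: partial derivatives
  f_x(x, y) = y + 2, f_y(x, y) = x.
  f_x(P) = -1, f_y(P) = 1 (gradient nonzero, so P is smooth).
Step 3: tangent line at P: -1·(x − 1) + 1·(y − -3) = 0.
Expanding: -x + y + 4 = 0.


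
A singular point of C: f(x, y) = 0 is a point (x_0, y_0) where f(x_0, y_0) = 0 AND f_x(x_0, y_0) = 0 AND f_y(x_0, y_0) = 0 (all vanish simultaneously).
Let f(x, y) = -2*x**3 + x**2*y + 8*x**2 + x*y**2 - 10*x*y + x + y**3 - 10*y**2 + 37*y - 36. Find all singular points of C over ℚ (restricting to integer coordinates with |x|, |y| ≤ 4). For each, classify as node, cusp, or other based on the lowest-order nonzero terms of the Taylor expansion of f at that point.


Singular points: {(2, 3)}; classification: node.

Compute partial derivatives:
  f_x = -6*x**2 + 2*x*y + 16*x + y**2 - 10*y + 1.
  f_y = x**2 + 2*x*y - 10*x + 3*y**2 - 20*y + 37.
Scan x_0 ∈ {−4, ..., 4}. For each x_0, f_y(x_0, y) is a polynomial in y; find its integer roots y ∈ {−4, ..., 4}, then test f_x and f at those candidates.
  x = -4: f_y(-4, y) = 3*y**2 - 28*y + 93; no integer root y with |y| ≤ 4.
  x = -3: f_y(-3, y) = 3*y**2 - 26*y + 76; no integer root y with |y| ≤ 4.
  x = -2: f_y(-2, y) = 3*y**2 - 24*y + 61; no integer root y with |y| ≤ 4.
  x = -1: f_y(-1, y) = 3*y**2 - 22*y + 48; no integer root y with |y| ≤ 4.
  x = 0: f_y(0, y) = 3*y**2 - 20*y + 37; no integer root y with |y| ≤ 4.
  x = 1: f_y(1, y) = 3*y**2 - 18*y + 28; no integer root y with |y| ≤ 4.
  x = 2: f_y(2, y) = 3*y**2 - 16*y + 21; vanishes at y ∈ {3}. (2, 3): f_x = 0, f = 0 — SINGULAR.
  x = 3: f_y(3, y) = 3*y**2 - 14*y + 16; vanishes at y ∈ {2}. (3, 2): f_x = -9 ≠ 0.
  x = 4: f_y(4, y) = 3*y**2 - 12*y + 13; no integer root y with |y| ≤ 4.
Only singular point on the grid: (2, 3).
Classify: substitute x = 2 + u, y = 3 + v and expand: f = -2*u**3 + u**2*v - u**2 + u*v**2 + v**3 + v**2.
No constant or linear terms (consistent with a singular point). Quadratic part: -u**2 + v**2. Cubic part: -2*u**3 + u**2*v + u*v**2 + v**3.
The quadratic part v**2 - u**2 = (v − u)(v + u) splits into two distinct linear factors, so there are two distinct tangent lines y − 3 = ±(x − 2) — this is a node (ordinary double point).
Classification: node.


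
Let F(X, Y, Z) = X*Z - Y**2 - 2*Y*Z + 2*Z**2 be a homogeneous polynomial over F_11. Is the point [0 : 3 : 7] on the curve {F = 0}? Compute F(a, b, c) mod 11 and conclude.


F(0,3,7) ≡ 3 (mod 11); P is NOT on the curve.

Evaluate F(0, 3, 7) term-by-term (mod 11).
  X*Z ↦ 1·0·1·7 = 0
  -Y**2 ↦ -1·1·9·1 = -9
  -2*Y*Z ↦ -2·1·3·7 = -42
  2*Z**2 ↦ 2·1·1·49 = 98
Sum: F(0, 3, 7) = (0) + (-9) + (-42) + (98) = 47.
Reducing mod 11: 47 ≡ 3 (mod 11).
Since F(a, b, c) ≡ 3 ≠ 0 (mod 11), P does NOT lie on the curve.


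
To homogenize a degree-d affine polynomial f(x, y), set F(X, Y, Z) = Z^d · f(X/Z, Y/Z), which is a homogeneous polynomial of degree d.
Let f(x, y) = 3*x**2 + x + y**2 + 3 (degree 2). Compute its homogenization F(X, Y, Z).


F(X, Y, Z) = 3*X**2 + X*Z + Y**2 + 3*Z**2

deg(f) = 2.
Substitute x = X/Z, y = Y/Z into f, then multiply by Z^2.
  monomial 3·x^2·y^0 ↦ 3·X^2·Y^0·Z^0.
  monomial 1·x^1·y^0 ↦ 1·X^1·Y^0·Z^1.
  monomial 1·x^0·y^2 ↦ 1·X^0·Y^2·Z^0.
  monomial 3·x^0·y^0 ↦ 3·X^0·Y^0·Z^2.
Collecting: F(X, Y, Z) = 3*X**2 + X*Z + Y**2 + 3*Z**2.


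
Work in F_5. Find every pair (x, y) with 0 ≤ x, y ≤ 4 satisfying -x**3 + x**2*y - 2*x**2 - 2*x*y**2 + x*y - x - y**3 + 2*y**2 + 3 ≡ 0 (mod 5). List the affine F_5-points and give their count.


Affine F_5-points: {(1, 1), (1, 2), (2, 0), (3, 0), (3, 2), (3, 4)}; count = 6.

For each of the 25 pairs (x, y) ∈ F_5², evaluate f(x, y) mod 5. Record the zeros.
  x = 0: [0↦3, 1↦4, 2↦3, 3↦4, 4↦1]  zeros at y ∈ ∅
  x = 1: [0↦4, 1↦0, 2↦0, 3↦3, 4↦3]  zeros at y ∈ {1, 2}
  x = 2: [0↦0, 1↦3, 2↦1, 3↦3, 4↦3]  zeros at y ∈ {0}
  x = 3: [0↦0, 1↦2, 2↦0, 3↦3, 4↦0]  zeros at y ∈ {0, 2, 4}
  x = 4: [0↦3, 1↦1, 2↦1, 3↦2, 4↦3]  zeros at y ∈ ∅
Collecting zeros: affine points = {(1, 1), (1, 2), (2, 0), (3, 0), (3, 2), (3, 4)}.
Total count |C(F_5)_aff| = 6.


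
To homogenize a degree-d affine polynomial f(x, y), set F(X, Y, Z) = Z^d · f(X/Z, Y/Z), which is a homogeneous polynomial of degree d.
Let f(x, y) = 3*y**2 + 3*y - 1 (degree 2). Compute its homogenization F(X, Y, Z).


F(X, Y, Z) = 3*Y**2 + 3*Y*Z - Z**2

deg(f) = 2.
Substitute x = X/Z, y = Y/Z into f, then multiply by Z^2.
  monomial 3·x^0·y^2 ↦ 3·X^0·Y^2·Z^0.
  monomial 3·x^0·y^1 ↦ 3·X^0·Y^1·Z^1.
  monomial -1·x^0·y^0 ↦ -1·X^0·Y^0·Z^2.
Collecting: F(X, Y, Z) = 3*Y**2 + 3*Y*Z - Z**2.


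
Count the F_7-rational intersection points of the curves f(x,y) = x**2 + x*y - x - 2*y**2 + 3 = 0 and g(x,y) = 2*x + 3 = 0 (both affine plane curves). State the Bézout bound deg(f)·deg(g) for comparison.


Common zeros: {(2, 3), (2, 5)}; count = 2; Bézout bound = 2.

deg(f) = 2, deg(g) = 1, so Bézout bound = 2.
Scan x ∈ F_7. For each x, list the y ∈ F_7 with f(x, y) ≡ 0 and those with g(x, y) ≡ 0 (mod 7); the common zeros in that column are the intersection.
  x = 0: f ≡ 0 at y ∈ ∅; g ≡ 0 at y ∈ ∅; common: ∅.
  x = 1: f ≡ 0 at y ∈ {5, 6}; g ≡ 0 at y ∈ ∅; common: ∅.
  x = 2: f ≡ 0 at y ∈ {3, 5}; g ≡ 0 at y ∈ {0, 1, 2, 3, 4, 5, 6}; common: {3, 5}.
  x = 3: f ≡ 0 at y ∈ {2, 3}; g ≡ 0 at y ∈ ∅; common: ∅.
  x = 4: f ≡ 0 at y ∈ ∅; g ≡ 0 at y ∈ ∅; common: ∅.
  x = 5: f ≡ 0 at y ∈ ∅; g ≡ 0 at y ∈ ∅; common: ∅.
  x = 6: f ≡ 0 at y ∈ ∅; g ≡ 0 at y ∈ ∅; common: ∅.
Collecting: common zeros = {(2, 3), (2, 5)}, so the count is 2.
Comparison with the Bézout bound: 2 ≤ 2 = deg(f)·deg(g), as expected for curves with no common component (the bound is attained).


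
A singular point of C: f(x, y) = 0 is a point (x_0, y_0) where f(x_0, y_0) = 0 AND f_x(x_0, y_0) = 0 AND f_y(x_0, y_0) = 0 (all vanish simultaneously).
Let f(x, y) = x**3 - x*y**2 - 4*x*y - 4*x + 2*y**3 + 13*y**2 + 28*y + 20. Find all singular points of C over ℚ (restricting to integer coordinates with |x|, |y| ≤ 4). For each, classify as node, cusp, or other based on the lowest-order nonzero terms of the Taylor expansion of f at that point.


Singular points: {(0, -2)}; classification: cusp.

Compute partial derivatives:
  f_x = 3*x**2 - y**2 - 4*y - 4.
  f_y = -2*x*y - 4*x + 6*y**2 + 26*y + 28.
Scan x_0 ∈ {−4, ..., 4}. For each x_0, f_y(x_0, y) is a polynomial in y; find its integer roots y ∈ {−4, ..., 4}, then test f_x and f at those candidates.
  x = -4: f_y(-4, y) = 6*y**2 + 34*y + 44; vanishes at y ∈ {-2}. (-4, -2): f_x = 48 ≠ 0.
  x = -3: f_y(-3, y) = 6*y**2 + 32*y + 40; vanishes at y ∈ {-2}. (-3, -2): f_x = 27 ≠ 0.
  x = -2: f_y(-2, y) = 6*y**2 + 30*y + 36; vanishes at y ∈ {-3, -2}. (-2, -3): f_x = 11 ≠ 0; (-2, -2): f_x = 12 ≠ 0.
  x = -1: f_y(-1, y) = 6*y**2 + 28*y + 32; vanishes at y ∈ {-2}. (-1, -2): f_x = 3 ≠ 0.
  x = 0: f_y(0, y) = 6*y**2 + 26*y + 28; vanishes at y ∈ {-2}. (0, -2): f_x = 0, f = 0 — SINGULAR.
  x = 1: f_y(1, y) = 6*y**2 + 24*y + 24; vanishes at y ∈ {-2}. (1, -2): f_x = 3 ≠ 0.
  x = 2: f_y(2, y) = 6*y**2 + 22*y + 20; vanishes at y ∈ {-2}. (2, -2): f_x = 12 ≠ 0.
  x = 3: f_y(3, y) = 6*y**2 + 20*y + 16; vanishes at y ∈ {-2}. (3, -2): f_x = 27 ≠ 0.
  x = 4: f_y(4, y) = 6*y**2 + 18*y + 12; vanishes at y ∈ {-2, -1}. (4, -2): f_x = 48 ≠ 0; (4, -1): f_x = 47 ≠ 0.
Only singular point on the grid: (0, -2).
Classify: substitute x = 0 + u, y = -2 + v and expand: f = u**3 - u*v**2 + 2*v**3 + v**2.
No constant or linear terms (consistent with a singular point). Quadratic part: v**2. Cubic part: u**3 - u*v**2 + 2*v**3.
The quadratic part v**2 is a perfect square, so there is a single (double) tangent line v = 0, i.e. y = -2. Restricting the cubic part to that line (v = 0) leaves u**3 ≠ 0, so f is not divisible by v and the branch is v² ≈ -u**3 to lowest order — this is a cusp.
Classification: cusp.


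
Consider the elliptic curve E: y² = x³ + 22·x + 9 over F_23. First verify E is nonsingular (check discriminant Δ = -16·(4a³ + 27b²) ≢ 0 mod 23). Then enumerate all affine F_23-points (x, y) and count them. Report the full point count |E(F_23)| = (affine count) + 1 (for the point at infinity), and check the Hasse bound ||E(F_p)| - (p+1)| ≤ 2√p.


Affine points = {(0, 3), (0, 20), (1, 3), (1, 20), (4, 0), (6, 9), (6, 14), (7, 0), (9, 4), (9, 19), (11, 8), (11, 15), (12, 0), (13, 10), (13, 13), (14, 5), (14, 18), (16, 8), (16, 15), (17, 11), (17, 12), (18, 2), (18, 21), (19, 8), (19, 15), (20, 10), (20, 13), (21, 7), (21, 16), (22, 3), (22, 20)}; affine count = 31; |E(F_23)| = 32.

Discriminant check: Δ ∝ 4a³ + 27b² = 4·22³ + 27·9² = 4·10648 + 27·81 ≡ 21 (mod 23). Nonzero ⇒ E is nonsingular.
For each x ∈ F_23, compute rhs = x³ + 22·x + 9 mod 23, then count y ∈ F_23 with y² ≡ rhs.
  x = 0: rhs = 9, matching y values: 3, 20 (2 points).
  x = 1: rhs = 9, matching y values: 3, 20 (2 points).
  x = 2: rhs = 15, matching y values: none (0 points).
  x = 3: rhs = 10, matching y values: none (0 points).
  x = 4: rhs = 0, matching y values: 0 (1 points).
  x = 5: rhs = 14, matching y values: none (0 points).
  x = 6: rhs = 12, matching y values: 9, 14 (2 points).
  x = 7: rhs = 0, matching y values: 0 (1 points).
  x = 8: rhs = 7, matching y values: none (0 points).
  x = 9: rhs = 16, matching y values: 4, 19 (2 points).
  x = 10: rhs = 10, matching y values: none (0 points).
  x = 11: rhs = 18, matching y values: 8, 15 (2 points).
  x = 12: rhs = 0, matching y values: 0 (1 points).
  x = 13: rhs = 8, matching y values: 10, 13 (2 points).
  x = 14: rhs = 2, matching y values: 5, 18 (2 points).
  x = 15: rhs = 11, matching y values: none (0 points).
  x = 16: rhs = 18, matching y values: 8, 15 (2 points).
  x = 17: rhs = 6, matching y values: 11, 12 (2 points).
  x = 18: rhs = 4, matching y values: 2, 21 (2 points).
  x = 19: rhs = 18, matching y values: 8, 15 (2 points).
  x = 20: rhs = 8, matching y values: 10, 13 (2 points).
  x = 21: rhs = 3, matching y values: 7, 16 (2 points).
  x = 22: rhs = 9, matching y values: 3, 20 (2 points).
Total affine count: 31.
Full point count |E(F_23)| = 31 + 1 = 32.
Hasse bound: |32 − (23+1)| = |8| = 8 ≤ 2√23 ≈ 9.5917 ✓.


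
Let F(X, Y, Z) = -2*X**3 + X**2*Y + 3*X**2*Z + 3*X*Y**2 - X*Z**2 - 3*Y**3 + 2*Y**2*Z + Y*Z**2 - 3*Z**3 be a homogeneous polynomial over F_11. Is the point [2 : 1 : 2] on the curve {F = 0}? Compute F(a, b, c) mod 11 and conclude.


F(2,1,2) ≡ 2 (mod 11); P is NOT on the curve.

Evaluate F(2, 1, 2) term-by-term (mod 11).
  -2*X**3 ↦ -2·8·1·1 = -16
  X**2*Y ↦ 1·4·1·1 = 4
  3*X**2*Z ↦ 3·4·1·2 = 24
  3*X*Y**2 ↦ 3·2·1·1 = 6
  -X*Z**2 ↦ -1·2·1·4 = -8
  -3*Y**3 ↦ -3·1·1·1 = -3
  2*Y**2*Z ↦ 2·1·1·2 = 4
  Y*Z**2 ↦ 1·1·1·4 = 4
  -3*Z**3 ↦ -3·1·1·8 = -24
Sum: F(2, 1, 2) = (-16) + (4) + (24) + (6) + (-8) + (-3) + (4) + (4) + (-24) = -9.
Reducing mod 11: -9 ≡ 2 (mod 11).
Since F(a, b, c) ≡ 2 ≠ 0 (mod 11), P does NOT lie on the curve.


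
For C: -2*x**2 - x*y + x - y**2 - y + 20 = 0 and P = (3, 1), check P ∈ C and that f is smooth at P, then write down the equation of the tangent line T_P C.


Tangent line at P: -12*x - 6*y + 42 = 0.

Step 1: f(3, 1) = 0, so P lies on C.
Step 2: partial derivatives
  f_x(x, y) = -4*x - y + 1, f_y(x, y) = -x - 2*y - 1.
  f_x(P) = -12, f_y(P) = -6 (gradient nonzero, so P is smooth).
Step 3: tangent line at P: -12·(x − 3) + -6·(y − 1) = 0.
Expanding: -12*x - 6*y + 42 = 0.


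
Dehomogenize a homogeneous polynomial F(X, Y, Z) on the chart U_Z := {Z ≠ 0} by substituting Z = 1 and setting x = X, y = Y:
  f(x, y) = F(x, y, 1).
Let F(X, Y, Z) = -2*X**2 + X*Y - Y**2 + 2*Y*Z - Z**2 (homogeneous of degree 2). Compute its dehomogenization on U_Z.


f(x, y) = -2*x**2 + x*y - y**2 + 2*y - 1

On U_Z we set Z = 1. Each monomial c·X^i·Y^j·Z^k in F becomes c·x^i·y^j·1^k = c·x^i·y^j.
Substituting Z = 1: F(X, Y, 1) = -2*x**2 + x*y - y**2 + 2*y - 1.
Note: deg(f) ≤ deg(F) = 2; strict inequality happens when F is divisible by Z (lost terms).


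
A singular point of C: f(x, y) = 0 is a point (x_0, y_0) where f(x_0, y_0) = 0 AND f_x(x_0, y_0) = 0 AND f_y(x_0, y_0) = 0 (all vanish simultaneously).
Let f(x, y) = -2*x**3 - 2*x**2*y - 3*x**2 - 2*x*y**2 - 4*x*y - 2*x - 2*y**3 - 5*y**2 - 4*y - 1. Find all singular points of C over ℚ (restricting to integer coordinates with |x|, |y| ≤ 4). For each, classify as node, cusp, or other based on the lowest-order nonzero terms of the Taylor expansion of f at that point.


Singular points: {(0, -1)}; classification: node.

Compute partial derivatives:
  f_x = -6*x**2 - 4*x*y - 6*x - 2*y**2 - 4*y - 2.
  f_y = -2*x**2 - 4*x*y - 4*x - 6*y**2 - 10*y - 4.
Scan x_0 ∈ {−4, ..., 4}. For each x_0, f_y(x_0, y) is a polynomial in y; find its integer roots y ∈ {−4, ..., 4}, then test f_x and f at those candidates.
  x = -4: f_y(-4, y) = -6*y**2 + 6*y - 20; no integer root y with |y| ≤ 4.
  x = -3: f_y(-3, y) = -6*y**2 + 2*y - 10; no integer root y with |y| ≤ 4.
  x = -2: f_y(-2, y) = -6*y**2 - 2*y - 4; no integer root y with |y| ≤ 4.
  x = -1: f_y(-1, y) = -6*y**2 - 6*y - 2; no integer root y with |y| ≤ 4.
  x = 0: f_y(0, y) = -6*y**2 - 10*y - 4; vanishes at y ∈ {-1}. (0, -1): f_x = 0, f = 0 — SINGULAR.
  x = 1: f_y(1, y) = -6*y**2 - 14*y - 10; no integer root y with |y| ≤ 4.
  x = 2: f_y(2, y) = -6*y**2 - 18*y - 20; no integer root y with |y| ≤ 4.
  x = 3: f_y(3, y) = -6*y**2 - 22*y - 34; no integer root y with |y| ≤ 4.
  x = 4: f_y(4, y) = -6*y**2 - 26*y - 52; no integer root y with |y| ≤ 4.
Only singular point on the grid: (0, -1).
Classify: substitute x = 0 + u, y = -1 + v and expand: f = -2*u**3 - 2*u**2*v - u**2 - 2*u*v**2 - 2*v**3 + v**2.
No constant or linear terms (consistent with a singular point). Quadratic part: -u**2 + v**2. Cubic part: -2*u**3 - 2*u**2*v - 2*u*v**2 - 2*v**3.
The quadratic part v**2 - u**2 = (v − u)(v + u) splits into two distinct linear factors, so there are two distinct tangent lines y − -1 = ±(x − 0) — this is a node (ordinary double point).
Classification: node.
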